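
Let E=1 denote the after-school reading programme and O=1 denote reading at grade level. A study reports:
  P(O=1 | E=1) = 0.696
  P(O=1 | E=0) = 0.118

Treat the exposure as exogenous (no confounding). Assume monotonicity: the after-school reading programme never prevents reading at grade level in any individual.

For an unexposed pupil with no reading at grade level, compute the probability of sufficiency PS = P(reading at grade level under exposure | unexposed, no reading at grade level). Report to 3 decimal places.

Let p₁ = 0.696, p₀ = 0.118.
Under exogeneity and monotonicity, PS = (p₁ − p₀) / (1 − p₀).
PS = (0.696 − 0.118) / (1 − 0.118) = 0.578 / 0.882 ≈ 0.6553

PS ≈ 0.655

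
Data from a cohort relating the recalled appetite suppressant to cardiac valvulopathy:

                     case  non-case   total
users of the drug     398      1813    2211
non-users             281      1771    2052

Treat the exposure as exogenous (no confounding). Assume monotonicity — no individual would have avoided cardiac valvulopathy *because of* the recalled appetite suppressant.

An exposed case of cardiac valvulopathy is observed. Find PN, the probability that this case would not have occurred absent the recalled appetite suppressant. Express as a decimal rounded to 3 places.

PN ≈ 0.239

p₁ = P(outcome | exposed) = 398/2211 = 0.18001
p₀ = P(outcome | unexposed) = 281/2052 = 0.13694
Under exogeneity and monotonicity, PN = (p₁ − p₀)/p₁.
PN = (0.18001 − 0.13694) / 0.18001 ≈ 0.2393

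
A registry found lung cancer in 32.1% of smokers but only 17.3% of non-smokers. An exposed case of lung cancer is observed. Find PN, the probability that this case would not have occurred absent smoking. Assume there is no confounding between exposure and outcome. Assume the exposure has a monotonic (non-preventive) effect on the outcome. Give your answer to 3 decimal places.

PN ≈ 0.461

p₁ = 0.321, p₀ = 0.173.
Under exogeneity and monotonicity, PN = (p₁ − p₀) / p₁.
PN = (0.321 − 0.173) / 0.321 = 0.148 / 0.321 ≈ 0.4611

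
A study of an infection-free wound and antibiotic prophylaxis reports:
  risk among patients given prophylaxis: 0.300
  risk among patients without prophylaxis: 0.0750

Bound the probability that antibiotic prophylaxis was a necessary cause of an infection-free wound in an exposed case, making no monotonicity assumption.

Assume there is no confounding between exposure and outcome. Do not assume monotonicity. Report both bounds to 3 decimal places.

Let p₁ = 0.3, p₀ = 0.075.
Under exogeneity alone the bounds on PN are max{0,(p₁−p₀)/p₁} ≤ PN ≤ min{1,(1−p₀)/p₁}.
  lower = (p₁ − p₀)/p₁ = 0.225 / 0.3 ≈ 0.7500
  upper = min{1, (1 − p₀)/p₁} = 0.925 / 0.3 ≈ 3.0833 → capped at 1

0.750 ≤ PN ≤ 1.000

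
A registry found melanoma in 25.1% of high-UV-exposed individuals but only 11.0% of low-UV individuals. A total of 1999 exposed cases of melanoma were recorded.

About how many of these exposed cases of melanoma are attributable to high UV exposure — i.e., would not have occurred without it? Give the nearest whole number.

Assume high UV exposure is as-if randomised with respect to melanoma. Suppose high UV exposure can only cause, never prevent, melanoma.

p₁ = 0.251, p₀ = 0.11.
PN = (p₁ − p₀)/p₁ = (0.251 − 0.11) / 0.251 ≈ 0.56175.
Attributable cases ≈ PN × (exposed cases) = 0.56175 × 1999 ≈ 1122.94.

about 1123 cases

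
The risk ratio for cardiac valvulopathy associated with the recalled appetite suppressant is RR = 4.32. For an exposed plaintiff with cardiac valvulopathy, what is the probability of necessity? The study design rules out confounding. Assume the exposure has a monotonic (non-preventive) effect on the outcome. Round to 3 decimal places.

Under exogeneity and monotonicity, PN = (RR − 1) / RR = 1 − 1/RR.
PN = (4.32 − 1) / 4.32 = 3.32 / 4.32 ≈ 0.7685

PN ≈ 0.769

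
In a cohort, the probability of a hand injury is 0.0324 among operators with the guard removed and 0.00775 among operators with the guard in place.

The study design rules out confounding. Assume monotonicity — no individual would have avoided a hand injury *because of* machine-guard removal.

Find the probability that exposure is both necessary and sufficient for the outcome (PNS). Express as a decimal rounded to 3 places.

PNS ≈ 0.025

Let p₁ = 0.0324, p₀ = 0.00775.
Under exogeneity and monotonicity, PNS = p₁ − p₀.
PNS = 0.0324 − 0.00775 = 0.02465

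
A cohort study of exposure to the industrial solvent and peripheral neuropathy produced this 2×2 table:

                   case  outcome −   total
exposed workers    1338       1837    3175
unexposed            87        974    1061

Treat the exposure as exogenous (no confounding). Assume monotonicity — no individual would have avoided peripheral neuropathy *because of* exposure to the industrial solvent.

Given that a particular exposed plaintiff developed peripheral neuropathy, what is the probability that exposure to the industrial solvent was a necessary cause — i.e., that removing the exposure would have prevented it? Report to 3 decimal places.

PN ≈ 0.805

p₁ = P(outcome | exposed) = 1338/3175 = 0.42142
p₀ = P(outcome | unexposed) = 87/1061 = 0.081998
Under exogeneity and monotonicity, PN = (p₁ − p₀)/p₁.
PN = (0.42142 − 0.081998) / 0.42142 ≈ 0.8054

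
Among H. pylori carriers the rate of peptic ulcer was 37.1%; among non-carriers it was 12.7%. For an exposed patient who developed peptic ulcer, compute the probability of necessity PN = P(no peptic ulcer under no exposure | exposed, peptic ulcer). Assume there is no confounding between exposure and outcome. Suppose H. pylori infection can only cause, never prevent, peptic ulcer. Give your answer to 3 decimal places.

p₁ = 0.371, p₀ = 0.127.
Under exogeneity and monotonicity, PN = (p₁ − p₀) / p₁.
PN = (0.371 − 0.127) / 0.371 = 0.244 / 0.371 ≈ 0.6577

PN ≈ 0.658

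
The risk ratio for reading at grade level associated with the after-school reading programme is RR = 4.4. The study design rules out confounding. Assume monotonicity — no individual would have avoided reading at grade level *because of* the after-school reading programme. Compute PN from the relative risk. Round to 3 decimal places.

PN ≈ 0.773

Under exogeneity and monotonicity, PN = (RR − 1) / RR = 1 − 1/RR.
PN = (4.4 − 1) / 4.4 = 3.4 / 4.4 ≈ 0.7727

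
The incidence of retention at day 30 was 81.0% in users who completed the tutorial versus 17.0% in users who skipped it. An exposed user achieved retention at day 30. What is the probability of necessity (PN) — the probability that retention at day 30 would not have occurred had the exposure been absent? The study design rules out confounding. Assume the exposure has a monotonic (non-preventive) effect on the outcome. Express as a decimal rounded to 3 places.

PN ≈ 0.790

p₁ = 0.81, p₀ = 0.17.
Under exogeneity and monotonicity, PN = (p₁ − p₀) / p₁.
PN = (0.81 − 0.17) / 0.81 = 0.64 / 0.81 ≈ 0.7901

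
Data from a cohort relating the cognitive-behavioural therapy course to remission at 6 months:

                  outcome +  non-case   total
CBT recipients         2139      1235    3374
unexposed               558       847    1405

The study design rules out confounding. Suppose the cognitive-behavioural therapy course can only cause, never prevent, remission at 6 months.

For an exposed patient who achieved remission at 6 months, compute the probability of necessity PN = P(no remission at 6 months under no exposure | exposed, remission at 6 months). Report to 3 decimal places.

PN ≈ 0.374

p₁ = P(outcome | exposed) = 2139/3374 = 0.63397
p₀ = P(outcome | unexposed) = 558/1405 = 0.39715
Under exogeneity and monotonicity, PN = (p₁ − p₀) / p₁.
PN = (0.63397 − 0.39715) / 0.63397 = 0.23681 / 0.63397 ≈ 0.3735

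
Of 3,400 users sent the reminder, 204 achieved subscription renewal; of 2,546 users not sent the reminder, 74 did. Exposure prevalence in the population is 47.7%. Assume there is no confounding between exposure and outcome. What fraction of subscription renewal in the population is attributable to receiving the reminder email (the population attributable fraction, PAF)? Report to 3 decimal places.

PAF ≈ 0.337

p₁ = P(outcome | exposed) = 204/3400 = 0.06
p₀ = P(outcome | unexposed) = 74/2546 = 0.029065
Overall risk P(Y=1) = π·p₁ + (1−π)·p₀ = 0.477×0.06 + 0.523×0.029065 = 0.043821.
Under exogeneity, PAF = [P(Y=1) − p₀] / P(Y=1).
PAF = (0.043821 − 0.029065) / 0.043821 ≈ 0.3367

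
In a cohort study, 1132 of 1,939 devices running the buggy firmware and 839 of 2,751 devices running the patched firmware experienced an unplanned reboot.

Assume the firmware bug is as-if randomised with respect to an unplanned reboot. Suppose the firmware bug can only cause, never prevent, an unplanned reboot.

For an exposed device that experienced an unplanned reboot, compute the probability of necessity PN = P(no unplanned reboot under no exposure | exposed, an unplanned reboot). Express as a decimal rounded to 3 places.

PN ≈ 0.478

p₁ = P(outcome | exposed) = 1132/1939 = 0.58381
p₀ = P(outcome | unexposed) = 839/2751 = 0.30498
Under exogeneity and monotonicity, PN = (p₁ − p₀) / p₁.
PN = (0.58381 − 0.30498) / 0.58381 = 0.27883 / 0.58381 ≈ 0.4776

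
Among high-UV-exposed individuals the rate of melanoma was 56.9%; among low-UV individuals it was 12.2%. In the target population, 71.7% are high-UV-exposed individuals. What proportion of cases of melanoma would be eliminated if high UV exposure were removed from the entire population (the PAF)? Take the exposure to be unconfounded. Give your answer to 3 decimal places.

PAF ≈ 0.724

p₁ = 0.569, p₀ = 0.122.
Overall risk P(Y=1) = π·p₁ + (1−π)·p₀ = 0.717×0.569 + 0.283×0.122 = 0.4425.
Under exogeneity, PAF = [P(Y=1) − p₀] / P(Y=1).
PAF = (0.4425 − 0.122) / 0.4425 ≈ 0.7243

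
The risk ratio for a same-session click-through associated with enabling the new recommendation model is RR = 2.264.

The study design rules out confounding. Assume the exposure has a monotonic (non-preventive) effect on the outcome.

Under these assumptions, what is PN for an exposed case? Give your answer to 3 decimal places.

Under exogeneity and monotonicity, PN = (RR − 1) / RR = 1 − 1/RR.
PN = (2.264 − 1) / 2.264 = 1.264 / 2.264 ≈ 0.5583

PN ≈ 0.558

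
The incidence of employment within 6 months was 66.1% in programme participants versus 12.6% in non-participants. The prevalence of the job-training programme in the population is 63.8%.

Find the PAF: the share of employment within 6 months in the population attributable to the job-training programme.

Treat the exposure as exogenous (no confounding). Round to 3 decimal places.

PAF ≈ 0.730

p₁ = 0.661, p₀ = 0.126.
Overall risk P(Y=1) = π·p₁ + (1−π)·p₀ = 0.638×0.661 + 0.362×0.126 = 0.46733.
Under exogeneity, PAF = [P(Y=1) − p₀] / P(Y=1).
PAF = (0.46733 − 0.126) / 0.46733 ≈ 0.7304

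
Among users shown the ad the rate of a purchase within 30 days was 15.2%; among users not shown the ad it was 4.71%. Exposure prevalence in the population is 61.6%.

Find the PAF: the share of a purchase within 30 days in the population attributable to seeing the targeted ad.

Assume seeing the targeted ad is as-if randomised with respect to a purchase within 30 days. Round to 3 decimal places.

p₁ = 0.152, p₀ = 0.0471.
Overall risk P(Y=1) = π·p₁ + (1−π)·p₀ = 0.616×0.152 + 0.384×0.0471 = 0.11172.
Under exogeneity, PAF = [P(Y=1) − p₀] / P(Y=1).
PAF = (0.11172 − 0.0471) / 0.11172 ≈ 0.5784

PAF ≈ 0.578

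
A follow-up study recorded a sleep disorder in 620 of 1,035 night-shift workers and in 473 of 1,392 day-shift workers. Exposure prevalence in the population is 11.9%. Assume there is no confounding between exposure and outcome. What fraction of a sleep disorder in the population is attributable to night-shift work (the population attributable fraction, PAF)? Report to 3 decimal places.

p₁ = P(outcome | exposed) = 620/1035 = 0.59903
p₀ = P(outcome | unexposed) = 473/1392 = 0.3398
Overall risk P(Y=1) = π·p₁ + (1−π)·p₀ = 0.119×0.59903 + 0.881×0.3398 = 0.37065.
Under exogeneity, PAF = [P(Y=1) − p₀] / P(Y=1).
PAF = (0.37065 − 0.3398) / 0.37065 ≈ 0.0832

PAF ≈ 0.083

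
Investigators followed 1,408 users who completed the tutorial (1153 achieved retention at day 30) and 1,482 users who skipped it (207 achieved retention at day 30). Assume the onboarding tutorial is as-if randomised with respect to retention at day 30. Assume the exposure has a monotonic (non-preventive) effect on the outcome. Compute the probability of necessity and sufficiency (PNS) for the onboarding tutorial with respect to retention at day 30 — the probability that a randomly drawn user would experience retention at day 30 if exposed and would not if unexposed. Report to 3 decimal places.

p₁ = P(outcome | exposed) = 1153/1408 = 0.81889
p₀ = P(outcome | unexposed) = 207/1482 = 0.13968
Under exogeneity and monotonicity, PNS = p₁ − p₀.
PNS = 0.81889 − 0.13968 = 0.67922

PNS ≈ 0.679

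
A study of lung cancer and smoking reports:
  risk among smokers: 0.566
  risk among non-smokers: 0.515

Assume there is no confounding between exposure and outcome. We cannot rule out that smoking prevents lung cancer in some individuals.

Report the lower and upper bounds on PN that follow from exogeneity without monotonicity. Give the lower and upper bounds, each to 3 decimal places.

0.090 ≤ PN ≤ 0.857

Let p₁ = 0.566, p₀ = 0.515.
Under exogeneity alone the bounds on PN are max{0,(p₁−p₀)/p₁} ≤ PN ≤ min{1,(1−p₀)/p₁}.
  lower = (p₁ − p₀)/p₁ = 0.051 / 0.566 ≈ 0.0901
  upper = min{1, (1 − p₀)/p₁} = 0.485 / 0.566 ≈ 0.8569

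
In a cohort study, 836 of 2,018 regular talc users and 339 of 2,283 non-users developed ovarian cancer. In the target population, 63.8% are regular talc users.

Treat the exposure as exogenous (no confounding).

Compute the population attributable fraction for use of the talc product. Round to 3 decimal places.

p₁ = P(outcome | exposed) = 836/2018 = 0.41427
p₀ = P(outcome | unexposed) = 339/2283 = 0.14849
Overall risk P(Y=1) = π·p₁ + (1−π)·p₀ = 0.638×0.41427 + 0.362×0.14849 = 0.31806.
Under exogeneity, PAF = [P(Y=1) − p₀] / P(Y=1).
PAF = (0.31806 − 0.14849) / 0.31806 ≈ 0.5331

PAF ≈ 0.533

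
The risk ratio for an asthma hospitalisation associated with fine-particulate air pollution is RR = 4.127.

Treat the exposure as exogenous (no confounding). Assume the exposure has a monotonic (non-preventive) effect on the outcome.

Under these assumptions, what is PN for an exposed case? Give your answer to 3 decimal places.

Under exogeneity and monotonicity, PN = (RR − 1) / RR = 1 − 1/RR.
PN = (4.127 − 1) / 4.127 = 3.127 / 4.127 ≈ 0.7577

PN ≈ 0.758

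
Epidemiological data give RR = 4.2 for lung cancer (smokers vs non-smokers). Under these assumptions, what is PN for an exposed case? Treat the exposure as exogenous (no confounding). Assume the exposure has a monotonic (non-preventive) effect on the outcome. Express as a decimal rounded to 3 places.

Under exogeneity and monotonicity, PN = (RR − 1) / RR = 1 − 1/RR.
PN = (4.2 − 1) / 4.2 = 3.2 / 4.2 ≈ 0.7619

PN ≈ 0.762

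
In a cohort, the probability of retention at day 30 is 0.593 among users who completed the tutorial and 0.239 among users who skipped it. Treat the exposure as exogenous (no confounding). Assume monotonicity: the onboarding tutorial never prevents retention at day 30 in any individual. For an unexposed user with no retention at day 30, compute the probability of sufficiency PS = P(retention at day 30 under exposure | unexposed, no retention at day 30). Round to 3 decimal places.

Let p₁ = 0.593, p₀ = 0.239.
Under exogeneity and monotonicity, PS = (p₁ − p₀) / (1 − p₀).
PS = (0.593 − 0.239) / (1 − 0.239) = 0.354 / 0.761 ≈ 0.4652

PS ≈ 0.465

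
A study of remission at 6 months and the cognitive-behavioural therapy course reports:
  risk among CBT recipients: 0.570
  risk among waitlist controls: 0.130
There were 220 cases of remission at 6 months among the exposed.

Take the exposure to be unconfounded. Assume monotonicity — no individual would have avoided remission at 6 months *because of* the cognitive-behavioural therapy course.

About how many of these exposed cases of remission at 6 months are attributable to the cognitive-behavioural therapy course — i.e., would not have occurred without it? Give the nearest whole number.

Let p₁ = 0.57, p₀ = 0.13.
PN = (p₁ − p₀)/p₁ = (0.57 − 0.13) / 0.57 ≈ 0.77193.
Attributable cases ≈ PN × (exposed cases) = 0.77193 × 220 ≈ 169.82.

about 170 cases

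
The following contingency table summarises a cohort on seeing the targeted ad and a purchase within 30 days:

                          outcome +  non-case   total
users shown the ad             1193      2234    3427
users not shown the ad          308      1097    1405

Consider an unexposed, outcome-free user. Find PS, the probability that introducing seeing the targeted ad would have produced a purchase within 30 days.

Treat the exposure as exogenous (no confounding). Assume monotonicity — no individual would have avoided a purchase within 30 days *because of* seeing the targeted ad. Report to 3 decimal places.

p₁ = P(outcome | exposed) = 1193/3427 = 0.34812
p₀ = P(outcome | unexposed) = 308/1405 = 0.21922
Under exogeneity and monotonicity, PS = (p₁ − p₀)/(1 − p₀).
PS = (0.34812 − 0.21922) / 0.78078 ≈ 0.1651

PS ≈ 0.165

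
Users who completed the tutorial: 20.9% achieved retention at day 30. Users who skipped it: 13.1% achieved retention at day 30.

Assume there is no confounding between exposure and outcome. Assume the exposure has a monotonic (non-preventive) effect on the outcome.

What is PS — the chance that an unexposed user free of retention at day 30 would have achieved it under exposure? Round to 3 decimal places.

PS ≈ 0.090

p₁ = 0.209, p₀ = 0.131.
Under exogeneity and monotonicity, PS = (p₁ − p₀) / (1 − p₀).
PS = (0.209 − 0.131) / (1 − 0.131) = 0.078 / 0.869 ≈ 0.0898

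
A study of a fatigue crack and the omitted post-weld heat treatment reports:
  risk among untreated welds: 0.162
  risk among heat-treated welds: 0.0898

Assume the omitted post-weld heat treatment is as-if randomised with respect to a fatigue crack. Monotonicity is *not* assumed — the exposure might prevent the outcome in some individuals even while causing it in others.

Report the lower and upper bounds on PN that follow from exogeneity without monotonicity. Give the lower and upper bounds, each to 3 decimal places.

0.446 ≤ PN ≤ 1.000

Let p₁ = 0.162, p₀ = 0.0898.
Under exogeneity alone the bounds on PN are max{0,(p₁−p₀)/p₁} ≤ PN ≤ min{1,(1−p₀)/p₁}.
  lower = (p₁ − p₀)/p₁ = 0.0722 / 0.162 ≈ 0.4457
  upper = min{1, (1 − p₀)/p₁} = 0.9102 / 0.162 ≈ 5.6185 → capped at 1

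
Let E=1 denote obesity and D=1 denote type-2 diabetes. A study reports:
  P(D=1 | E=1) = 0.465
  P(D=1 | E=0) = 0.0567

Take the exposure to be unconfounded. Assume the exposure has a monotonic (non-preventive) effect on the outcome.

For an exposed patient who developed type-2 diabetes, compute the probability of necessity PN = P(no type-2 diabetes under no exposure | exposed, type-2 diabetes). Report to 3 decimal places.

Let p₁ = 0.465, p₀ = 0.0567.
Under exogeneity and monotonicity, PN = (p₁ − p₀) / p₁.
PN = (0.465 − 0.0567) / 0.465 = 0.4083 / 0.465 ≈ 0.8781

PN ≈ 0.878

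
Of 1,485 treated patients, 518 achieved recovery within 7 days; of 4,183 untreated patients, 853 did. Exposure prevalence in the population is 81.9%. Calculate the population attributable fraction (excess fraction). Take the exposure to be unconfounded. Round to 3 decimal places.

p₁ = P(outcome | exposed) = 518/1485 = 0.34882
p₀ = P(outcome | unexposed) = 853/4183 = 0.20392
Overall risk P(Y=1) = π·p₁ + (1−π)·p₀ = 0.819×0.34882 + 0.181×0.20392 = 0.32259.
Under exogeneity, PAF = [P(Y=1) − p₀] / P(Y=1).
PAF = (0.32259 − 0.20392) / 0.32259 ≈ 0.3679

PAF ≈ 0.368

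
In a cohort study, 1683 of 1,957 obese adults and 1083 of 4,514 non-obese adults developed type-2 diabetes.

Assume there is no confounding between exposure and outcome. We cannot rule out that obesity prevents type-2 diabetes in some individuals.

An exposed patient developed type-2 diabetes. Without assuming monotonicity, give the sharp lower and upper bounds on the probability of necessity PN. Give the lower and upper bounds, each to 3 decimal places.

0.721 ≤ PN ≤ 0.884

p₁ = P(outcome | exposed) = 1683/1957 = 0.85999
p₀ = P(outcome | unexposed) = 1083/4514 = 0.23992
Under exogeneity alone the bounds on PN are max{0,(p₁−p₀)/p₁} ≤ PN ≤ min{1,(1−p₀)/p₁}.
  lower = (p₁ − p₀)/p₁ = 0.62007 / 0.85999 ≈ 0.7210
  upper = min{1, (1 − p₀)/p₁} = 0.76008 / 0.85999 ≈ 0.8838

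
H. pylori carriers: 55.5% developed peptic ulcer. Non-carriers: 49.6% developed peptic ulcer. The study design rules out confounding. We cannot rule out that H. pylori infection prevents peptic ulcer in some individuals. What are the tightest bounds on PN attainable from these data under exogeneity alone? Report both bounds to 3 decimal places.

p₁ = 0.555, p₀ = 0.496.
Under exogeneity alone the bounds on PN are max{0,(p₁−p₀)/p₁} ≤ PN ≤ min{1,(1−p₀)/p₁}.
  lower = (p₁ − p₀)/p₁ = 0.059 / 0.555 ≈ 0.1063
  upper = min{1, (1 − p₀)/p₁} = 0.504 / 0.555 ≈ 0.9081

0.106 ≤ PN ≤ 0.908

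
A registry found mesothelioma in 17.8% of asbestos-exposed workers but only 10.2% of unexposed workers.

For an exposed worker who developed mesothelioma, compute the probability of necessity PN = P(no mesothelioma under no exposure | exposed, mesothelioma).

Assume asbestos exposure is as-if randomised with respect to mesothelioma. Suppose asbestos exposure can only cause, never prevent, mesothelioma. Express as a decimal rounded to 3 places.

p₁ = 0.178, p₀ = 0.102.
Under exogeneity and monotonicity, PN = (p₁ − p₀) / p₁.
PN = (0.178 − 0.102) / 0.178 = 0.076 / 0.178 ≈ 0.4270

PN ≈ 0.427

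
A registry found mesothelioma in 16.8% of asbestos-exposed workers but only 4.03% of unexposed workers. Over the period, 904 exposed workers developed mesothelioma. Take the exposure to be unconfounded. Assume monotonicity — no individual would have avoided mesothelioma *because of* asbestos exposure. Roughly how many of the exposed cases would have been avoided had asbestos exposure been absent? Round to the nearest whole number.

about 687 cases

p₁ = 0.168, p₀ = 0.0403.
PN = (p₁ − p₀)/p₁ = (0.168 − 0.0403) / 0.168 ≈ 0.76012.
Attributable cases ≈ PN × (exposed cases) = 0.76012 × 904 ≈ 687.15.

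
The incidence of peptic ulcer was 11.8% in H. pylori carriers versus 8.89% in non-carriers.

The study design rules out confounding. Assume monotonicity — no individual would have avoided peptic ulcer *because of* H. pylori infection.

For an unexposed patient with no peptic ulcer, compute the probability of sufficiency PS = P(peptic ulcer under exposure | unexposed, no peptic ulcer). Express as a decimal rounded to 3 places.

PS ≈ 0.032

p₁ = 0.118, p₀ = 0.0889.
Under exogeneity and monotonicity, PS = (p₁ − p₀) / (1 − p₀).
PS = (0.118 − 0.0889) / (1 − 0.0889) = 0.0291 / 0.9111 ≈ 0.0319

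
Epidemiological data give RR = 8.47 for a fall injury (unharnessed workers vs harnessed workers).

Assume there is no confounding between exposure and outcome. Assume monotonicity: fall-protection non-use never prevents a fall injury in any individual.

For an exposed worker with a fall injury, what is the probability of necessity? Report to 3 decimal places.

PN ≈ 0.882

Under exogeneity and monotonicity, PN = (RR − 1) / RR = 1 − 1/RR.
PN = (8.47 − 1) / 8.47 = 7.47 / 8.47 ≈ 0.8819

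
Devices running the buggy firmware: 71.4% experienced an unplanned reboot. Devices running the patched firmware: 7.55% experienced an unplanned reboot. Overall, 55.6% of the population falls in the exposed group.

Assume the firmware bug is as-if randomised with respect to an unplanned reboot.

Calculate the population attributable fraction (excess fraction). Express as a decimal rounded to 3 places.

PAF ≈ 0.825

p₁ = 0.714, p₀ = 0.0755.
Overall risk P(Y=1) = π·p₁ + (1−π)·p₀ = 0.556×0.714 + 0.444×0.0755 = 0.43051.
Under exogeneity, PAF = [P(Y=1) − p₀] / P(Y=1).
PAF = (0.43051 − 0.0755) / 0.43051 ≈ 0.8246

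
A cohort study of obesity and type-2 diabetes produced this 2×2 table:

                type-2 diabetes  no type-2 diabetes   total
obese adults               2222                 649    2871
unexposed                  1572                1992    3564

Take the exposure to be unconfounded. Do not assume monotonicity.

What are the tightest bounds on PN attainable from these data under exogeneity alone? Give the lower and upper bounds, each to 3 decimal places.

0.430 ≤ PN ≤ 0.722

p₁ = P(outcome | exposed) = 2222/2871 = 0.77395
p₀ = P(outcome | unexposed) = 1572/3564 = 0.44108
Under exogeneity alone the bounds on PN are max{0,(p₁−p₀)/p₁} ≤ PN ≤ min{1,(1−p₀)/p₁}.
  lower = (p₁ − p₀)/p₁ = 0.33287 / 0.77395 ≈ 0.4301
  upper = min{1, (1 − p₀)/p₁} = 0.55892 / 0.77395 ≈ 0.7222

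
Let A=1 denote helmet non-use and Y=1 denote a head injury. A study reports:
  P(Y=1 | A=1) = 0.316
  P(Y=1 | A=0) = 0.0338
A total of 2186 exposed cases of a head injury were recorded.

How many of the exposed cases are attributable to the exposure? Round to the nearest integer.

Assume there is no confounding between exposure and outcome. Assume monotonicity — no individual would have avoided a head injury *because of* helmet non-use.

Let p₁ = 0.316, p₀ = 0.0338.
PN = (p₁ − p₀)/p₁ = (0.316 − 0.0338) / 0.316 ≈ 0.89304.
Attributable cases ≈ PN × (exposed cases) = 0.89304 × 2186 ≈ 1952.18.

about 1952 cases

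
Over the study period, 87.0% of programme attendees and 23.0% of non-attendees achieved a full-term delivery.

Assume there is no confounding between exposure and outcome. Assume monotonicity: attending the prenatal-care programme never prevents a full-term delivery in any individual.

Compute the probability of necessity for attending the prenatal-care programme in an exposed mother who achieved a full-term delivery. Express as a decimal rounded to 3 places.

PN ≈ 0.736

p₁ = 0.87, p₀ = 0.23.
Under exogeneity and monotonicity, PN = (p₁ − p₀) / p₁.
PN = (0.87 − 0.23) / 0.87 = 0.64 / 0.87 ≈ 0.7356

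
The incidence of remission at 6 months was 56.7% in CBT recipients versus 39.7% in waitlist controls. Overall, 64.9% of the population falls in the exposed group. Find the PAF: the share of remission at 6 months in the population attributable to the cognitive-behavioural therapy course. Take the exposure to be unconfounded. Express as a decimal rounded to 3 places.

p₁ = 0.567, p₀ = 0.397.
Overall risk P(Y=1) = π·p₁ + (1−π)·p₀ = 0.649×0.567 + 0.351×0.397 = 0.50733.
Under exogeneity, PAF = [P(Y=1) − p₀] / P(Y=1).
PAF = (0.50733 − 0.397) / 0.50733 ≈ 0.2175

PAF ≈ 0.217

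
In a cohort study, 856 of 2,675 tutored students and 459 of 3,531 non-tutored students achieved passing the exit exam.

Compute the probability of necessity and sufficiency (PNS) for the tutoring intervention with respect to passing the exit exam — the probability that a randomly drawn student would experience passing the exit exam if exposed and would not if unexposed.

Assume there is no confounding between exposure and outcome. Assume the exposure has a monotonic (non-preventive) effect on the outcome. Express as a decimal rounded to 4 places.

PNS ≈ 0.1900

p₁ = P(outcome | exposed) = 856/2675 = 0.32
p₀ = P(outcome | unexposed) = 459/3531 = 0.12999
Under exogeneity and monotonicity, PNS = p₁ − p₀.
PNS = 0.32 − 0.12999 = 0.19001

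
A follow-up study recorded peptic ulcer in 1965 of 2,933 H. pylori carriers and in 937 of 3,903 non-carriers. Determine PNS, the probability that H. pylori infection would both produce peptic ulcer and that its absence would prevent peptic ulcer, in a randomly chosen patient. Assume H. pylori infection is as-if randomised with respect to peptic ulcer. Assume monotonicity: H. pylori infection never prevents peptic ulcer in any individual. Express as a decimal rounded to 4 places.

PNS ≈ 0.4299

p₁ = P(outcome | exposed) = 1965/2933 = 0.66996
p₀ = P(outcome | unexposed) = 937/3903 = 0.24007
Under exogeneity and monotonicity, PNS = p₁ − p₀.
PNS = 0.66996 − 0.24007 = 0.42989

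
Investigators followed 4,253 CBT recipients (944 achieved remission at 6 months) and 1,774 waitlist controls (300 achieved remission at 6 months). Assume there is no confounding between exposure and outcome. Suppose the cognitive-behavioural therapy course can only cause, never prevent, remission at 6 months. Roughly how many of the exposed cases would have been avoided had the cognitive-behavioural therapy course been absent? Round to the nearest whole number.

about 225 cases

p₁ = P(outcome | exposed) = 944/4253 = 0.22196
p₀ = P(outcome | unexposed) = 300/1774 = 0.16911
PN = (p₁ − p₀)/p₁ = (0.22196 − 0.16911) / 0.22196 ≈ 0.23811.
Attributable cases ≈ PN × (exposed cases) = 0.23811 × 944 ≈ 224.78.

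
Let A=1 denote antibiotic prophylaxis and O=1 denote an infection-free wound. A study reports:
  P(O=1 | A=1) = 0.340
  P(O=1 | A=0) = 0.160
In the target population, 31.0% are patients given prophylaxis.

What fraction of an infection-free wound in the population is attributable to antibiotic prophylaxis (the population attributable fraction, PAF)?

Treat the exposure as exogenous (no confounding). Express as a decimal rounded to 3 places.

PAF ≈ 0.259

Let p₁ = 0.34, p₀ = 0.16.
Overall risk P(Y=1) = π·p₁ + (1−π)·p₀ = 0.31×0.34 + 0.69×0.16 = 0.2158.
Under exogeneity, PAF = [P(Y=1) − p₀] / P(Y=1).
PAF = (0.2158 − 0.16) / 0.2158 ≈ 0.2586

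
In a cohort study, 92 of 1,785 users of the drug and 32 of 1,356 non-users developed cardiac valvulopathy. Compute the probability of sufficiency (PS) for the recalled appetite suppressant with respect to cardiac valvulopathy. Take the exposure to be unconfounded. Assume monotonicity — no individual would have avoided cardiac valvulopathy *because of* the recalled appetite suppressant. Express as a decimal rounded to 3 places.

p₁ = P(outcome | exposed) = 92/1785 = 0.051541
p₀ = P(outcome | unexposed) = 32/1356 = 0.023599
Under exogeneity and monotonicity, PS = (p₁ − p₀) / (1 − p₀).
PS = (0.051541 − 0.023599) / (1 − 0.023599) = 0.027942 / 0.9764 ≈ 0.0286

PS ≈ 0.029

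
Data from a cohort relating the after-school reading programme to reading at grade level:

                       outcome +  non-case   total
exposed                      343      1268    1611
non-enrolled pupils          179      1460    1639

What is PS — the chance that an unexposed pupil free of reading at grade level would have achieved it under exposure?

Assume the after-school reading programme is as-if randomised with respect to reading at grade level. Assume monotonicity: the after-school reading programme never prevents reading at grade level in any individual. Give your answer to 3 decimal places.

PS ≈ 0.116

p₁ = P(outcome | exposed) = 343/1611 = 0.21291
p₀ = P(outcome | unexposed) = 179/1639 = 0.10921
Under exogeneity and monotonicity, PS = (p₁ − p₀)/(1 − p₀).
PS = (0.21291 − 0.10921) / 0.89079 ≈ 0.1164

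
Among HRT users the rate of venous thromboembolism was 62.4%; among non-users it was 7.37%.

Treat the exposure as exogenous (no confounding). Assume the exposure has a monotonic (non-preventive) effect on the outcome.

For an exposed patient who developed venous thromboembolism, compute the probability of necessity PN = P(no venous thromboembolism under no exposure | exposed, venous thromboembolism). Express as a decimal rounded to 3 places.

p₁ = 0.624, p₀ = 0.0737.
Under exogeneity and monotonicity, PN = (p₁ − p₀) / p₁.
PN = (0.624 − 0.0737) / 0.624 = 0.5503 / 0.624 ≈ 0.8819

PN ≈ 0.882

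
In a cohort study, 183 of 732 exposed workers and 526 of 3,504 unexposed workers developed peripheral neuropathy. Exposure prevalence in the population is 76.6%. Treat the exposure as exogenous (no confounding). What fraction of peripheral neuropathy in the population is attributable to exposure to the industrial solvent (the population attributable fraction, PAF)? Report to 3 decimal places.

p₁ = P(outcome | exposed) = 183/732 = 0.25
p₀ = P(outcome | unexposed) = 526/3504 = 0.15011
Overall risk P(Y=1) = π·p₁ + (1−π)·p₀ = 0.766×0.25 + 0.234×0.15011 = 0.22663.
Under exogeneity, PAF = [P(Y=1) − p₀] / P(Y=1).
PAF = (0.22663 − 0.15011) / 0.22663 ≈ 0.3376

PAF ≈ 0.338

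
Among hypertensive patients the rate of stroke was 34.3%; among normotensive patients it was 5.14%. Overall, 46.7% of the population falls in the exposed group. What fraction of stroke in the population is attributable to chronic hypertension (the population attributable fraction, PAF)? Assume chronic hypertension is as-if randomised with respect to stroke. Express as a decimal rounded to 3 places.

PAF ≈ 0.726

p₁ = 0.343, p₀ = 0.0514.
Overall risk P(Y=1) = π·p₁ + (1−π)·p₀ = 0.467×0.343 + 0.533×0.0514 = 0.18758.
Under exogeneity, PAF = [P(Y=1) − p₀] / P(Y=1).
PAF = (0.18758 − 0.0514) / 0.18758 ≈ 0.7260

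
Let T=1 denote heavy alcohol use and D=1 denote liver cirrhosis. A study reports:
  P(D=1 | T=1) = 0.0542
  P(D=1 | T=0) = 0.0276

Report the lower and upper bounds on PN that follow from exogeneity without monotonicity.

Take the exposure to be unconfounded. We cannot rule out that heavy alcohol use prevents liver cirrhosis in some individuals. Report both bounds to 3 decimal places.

0.491 ≤ PN ≤ 1.000

Let p₁ = 0.0542, p₀ = 0.0276.
Under exogeneity alone the bounds on PN are max{0,(p₁−p₀)/p₁} ≤ PN ≤ min{1,(1−p₀)/p₁}.
  lower = (p₁ − p₀)/p₁ = 0.0266 / 0.0542 ≈ 0.4908
  upper = min{1, (1 − p₀)/p₁} = 0.9724 / 0.0542 ≈ 17.9410 → capped at 1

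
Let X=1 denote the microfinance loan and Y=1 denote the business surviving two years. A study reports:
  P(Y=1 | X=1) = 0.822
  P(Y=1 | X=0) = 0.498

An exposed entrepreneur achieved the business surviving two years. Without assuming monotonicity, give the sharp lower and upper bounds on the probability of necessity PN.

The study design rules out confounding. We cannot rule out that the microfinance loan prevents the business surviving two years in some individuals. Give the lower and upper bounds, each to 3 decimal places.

Let p₁ = 0.822, p₀ = 0.498.
Under exogeneity alone the bounds on PN are max{0,(p₁−p₀)/p₁} ≤ PN ≤ min{1,(1−p₀)/p₁}.
  lower = (p₁ − p₀)/p₁ = 0.324 / 0.822 ≈ 0.3942
  upper = min{1, (1 − p₀)/p₁} = 0.502 / 0.822 ≈ 0.6107

0.394 ≤ PN ≤ 0.611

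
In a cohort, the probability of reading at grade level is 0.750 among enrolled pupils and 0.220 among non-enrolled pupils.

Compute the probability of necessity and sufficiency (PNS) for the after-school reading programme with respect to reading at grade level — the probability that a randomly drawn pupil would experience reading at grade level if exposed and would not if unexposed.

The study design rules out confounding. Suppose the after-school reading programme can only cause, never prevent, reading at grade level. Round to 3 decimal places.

PNS ≈ 0.530

Let p₁ = 0.75, p₀ = 0.22.
Under exogeneity and monotonicity, PNS = p₁ − p₀.
PNS = 0.75 − 0.22 = 0.53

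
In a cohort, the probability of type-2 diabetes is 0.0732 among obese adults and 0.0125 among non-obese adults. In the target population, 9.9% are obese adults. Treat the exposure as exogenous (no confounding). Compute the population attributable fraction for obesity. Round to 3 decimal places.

PAF ≈ 0.325

Let p₁ = 0.0732, p₀ = 0.0125.
Overall risk P(Y=1) = π·p₁ + (1−π)·p₀ = 0.099×0.0732 + 0.901×0.0125 = 0.018509.
Under exogeneity, PAF = [P(Y=1) − p₀] / P(Y=1).
PAF = (0.018509 − 0.0125) / 0.018509 ≈ 0.3247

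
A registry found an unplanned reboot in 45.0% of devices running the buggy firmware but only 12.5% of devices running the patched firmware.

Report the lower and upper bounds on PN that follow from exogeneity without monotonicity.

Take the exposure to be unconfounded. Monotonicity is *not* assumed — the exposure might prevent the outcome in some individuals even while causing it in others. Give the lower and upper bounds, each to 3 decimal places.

0.722 ≤ PN ≤ 1.000

p₁ = 0.45, p₀ = 0.125.
Under exogeneity alone the bounds on PN are max{0,(p₁−p₀)/p₁} ≤ PN ≤ min{1,(1−p₀)/p₁}.
  lower = (p₁ − p₀)/p₁ = 0.325 / 0.45 ≈ 0.7222
  upper = min{1, (1 − p₀)/p₁} = 0.875 / 0.45 ≈ 1.9444 → capped at 1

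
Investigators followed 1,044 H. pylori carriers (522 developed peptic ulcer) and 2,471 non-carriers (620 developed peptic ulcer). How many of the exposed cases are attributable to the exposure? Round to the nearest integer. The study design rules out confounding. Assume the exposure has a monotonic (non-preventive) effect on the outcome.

about 260 cases

p₁ = P(outcome | exposed) = 522/1044 = 0.5
p₀ = P(outcome | unexposed) = 620/2471 = 0.25091
PN = (p₁ − p₀)/p₁ = (0.5 − 0.25091) / 0.5 ≈ 0.49818.
Attributable cases ≈ PN × (exposed cases) = 0.49818 × 522 ≈ 260.05.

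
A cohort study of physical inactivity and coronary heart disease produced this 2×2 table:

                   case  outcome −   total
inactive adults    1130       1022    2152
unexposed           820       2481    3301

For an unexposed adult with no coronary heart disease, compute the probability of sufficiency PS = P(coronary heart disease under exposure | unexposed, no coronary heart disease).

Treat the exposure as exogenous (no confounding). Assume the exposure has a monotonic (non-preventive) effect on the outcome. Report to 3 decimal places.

PS ≈ 0.368

p₁ = P(outcome | exposed) = 1130/2152 = 0.52509
p₀ = P(outcome | unexposed) = 820/3301 = 0.24841
Under exogeneity and monotonicity, PS = (p₁ − p₀)/(1 − p₀).
PS = (0.52509 − 0.24841) / 0.75159 ≈ 0.3681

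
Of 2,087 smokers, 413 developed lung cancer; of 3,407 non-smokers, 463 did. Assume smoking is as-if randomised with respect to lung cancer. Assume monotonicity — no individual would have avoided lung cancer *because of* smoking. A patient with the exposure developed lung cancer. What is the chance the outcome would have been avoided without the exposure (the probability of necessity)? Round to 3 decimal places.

p₁ = P(outcome | exposed) = 413/2087 = 0.19789
p₀ = P(outcome | unexposed) = 463/3407 = 0.1359
Under exogeneity and monotonicity, PN = (p₁ − p₀) / p₁.
PN = (0.19789 − 0.1359) / 0.19789 = 0.061995 / 0.19789 ≈ 0.3133

PN ≈ 0.313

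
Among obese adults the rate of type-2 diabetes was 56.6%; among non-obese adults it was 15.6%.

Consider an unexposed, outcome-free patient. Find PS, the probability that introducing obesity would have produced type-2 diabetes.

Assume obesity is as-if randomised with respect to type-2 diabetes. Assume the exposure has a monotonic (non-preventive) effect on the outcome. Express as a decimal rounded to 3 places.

PS ≈ 0.486

p₁ = 0.566, p₀ = 0.156.
Under exogeneity and monotonicity, PS = (p₁ − p₀) / (1 − p₀).
PS = (0.566 − 0.156) / (1 − 0.156) = 0.41 / 0.844 ≈ 0.4858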